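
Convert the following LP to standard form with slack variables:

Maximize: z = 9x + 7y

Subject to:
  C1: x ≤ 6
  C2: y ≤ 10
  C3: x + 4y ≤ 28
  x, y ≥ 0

max z = 9x + 7y

s.t.
  x + s1 = 6
  y + s2 = 10
  x + 4y + s3 = 28
  x, y, s1, s2, s3 ≥ 0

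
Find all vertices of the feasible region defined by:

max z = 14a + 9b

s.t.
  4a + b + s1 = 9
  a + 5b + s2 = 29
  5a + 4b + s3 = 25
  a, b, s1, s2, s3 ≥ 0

(0, 0), (2.25, 0), (1, 5), (0.4286, 5.714), (0, 5.8)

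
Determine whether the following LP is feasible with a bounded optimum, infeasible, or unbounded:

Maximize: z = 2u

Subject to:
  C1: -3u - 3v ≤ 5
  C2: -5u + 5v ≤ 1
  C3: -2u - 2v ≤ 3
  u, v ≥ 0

Unbounded (objective can increase without bound)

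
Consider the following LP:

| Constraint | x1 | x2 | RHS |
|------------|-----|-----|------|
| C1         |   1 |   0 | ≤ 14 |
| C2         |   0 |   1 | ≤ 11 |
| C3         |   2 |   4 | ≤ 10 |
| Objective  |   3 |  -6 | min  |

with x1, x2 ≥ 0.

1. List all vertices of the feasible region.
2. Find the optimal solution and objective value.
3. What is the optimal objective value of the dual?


1. (0, 0), (5, 0), (0, 2.5)
2. x1 = 0, x2 = 2.5, z = -15
3. -15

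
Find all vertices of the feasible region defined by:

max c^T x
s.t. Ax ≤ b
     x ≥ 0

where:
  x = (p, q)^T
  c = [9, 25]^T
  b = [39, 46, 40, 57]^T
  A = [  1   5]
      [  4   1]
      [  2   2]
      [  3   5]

(0, 0), (11.5, 0), (10.18, 5.294), (9, 6), (0, 7.8)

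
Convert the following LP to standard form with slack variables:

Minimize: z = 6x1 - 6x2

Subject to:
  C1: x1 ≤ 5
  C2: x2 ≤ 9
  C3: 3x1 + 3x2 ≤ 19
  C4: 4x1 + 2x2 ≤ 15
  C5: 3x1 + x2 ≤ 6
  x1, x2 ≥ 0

min z = 6x1 - 6x2

s.t.
  x1 + s1 = 5
  x2 + s2 = 9
  3x1 + 3x2 + s3 = 19
  4x1 + 2x2 + s4 = 15
  3x1 + x2 + s5 = 6
  x1, x2, s1, s2, s3, s4, s5 ≥ 0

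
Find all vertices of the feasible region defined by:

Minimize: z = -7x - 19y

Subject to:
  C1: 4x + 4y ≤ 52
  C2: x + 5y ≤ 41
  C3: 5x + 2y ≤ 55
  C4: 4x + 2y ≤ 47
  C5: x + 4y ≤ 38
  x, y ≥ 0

(0, 0), (11, 0), (9.667, 3.333), (6, 7), (0, 8.2)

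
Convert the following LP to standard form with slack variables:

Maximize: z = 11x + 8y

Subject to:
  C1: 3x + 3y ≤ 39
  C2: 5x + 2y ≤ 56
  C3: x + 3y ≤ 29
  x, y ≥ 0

max z = 11x + 8y

s.t.
  3x + 3y + s1 = 39
  5x + 2y + s2 = 56
  x + 3y + s3 = 29
  x, y, s1, s2, s3 ≥ 0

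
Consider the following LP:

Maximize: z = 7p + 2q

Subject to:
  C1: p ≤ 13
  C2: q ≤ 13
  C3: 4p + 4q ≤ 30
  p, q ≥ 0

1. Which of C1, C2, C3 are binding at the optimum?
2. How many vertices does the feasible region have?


1. C3
2. 3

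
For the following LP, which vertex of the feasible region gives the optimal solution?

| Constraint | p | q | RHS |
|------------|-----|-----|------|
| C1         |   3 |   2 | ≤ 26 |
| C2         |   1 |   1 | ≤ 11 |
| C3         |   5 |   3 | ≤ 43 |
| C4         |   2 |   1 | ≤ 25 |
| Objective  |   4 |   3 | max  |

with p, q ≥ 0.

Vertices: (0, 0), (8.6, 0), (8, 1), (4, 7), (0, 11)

Evaluate the objective at each vertex of the feasible region:
  z(0, 0) = 0
  z(8.6, 0) = 34.4
  z(8, 1) = 35
  z(4, 7) = 37  ←
  z(0, 11) = 33
The maximum is at p = 4, q = 7.

(4, 7)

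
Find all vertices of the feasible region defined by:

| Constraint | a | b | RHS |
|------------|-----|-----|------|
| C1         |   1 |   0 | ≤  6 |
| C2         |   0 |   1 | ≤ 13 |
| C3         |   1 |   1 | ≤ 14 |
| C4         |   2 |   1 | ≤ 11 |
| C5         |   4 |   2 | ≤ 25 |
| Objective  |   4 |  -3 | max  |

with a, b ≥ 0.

(0, 0), (5.5, 0), (0, 11)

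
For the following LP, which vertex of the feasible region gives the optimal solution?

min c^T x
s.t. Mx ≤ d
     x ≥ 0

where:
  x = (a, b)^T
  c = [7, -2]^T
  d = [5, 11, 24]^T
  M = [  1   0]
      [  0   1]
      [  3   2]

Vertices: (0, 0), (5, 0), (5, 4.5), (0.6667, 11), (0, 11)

Evaluate the objective at each vertex of the feasible region:
  z(0, 0) = 0
  z(5, 0) = 35
  z(5, 4.5) = 26
  z(0.6667, 11) = -17.33
  z(0, 11) = -22  ←
The minimum is at a = 0, b = 11.

(0, 11)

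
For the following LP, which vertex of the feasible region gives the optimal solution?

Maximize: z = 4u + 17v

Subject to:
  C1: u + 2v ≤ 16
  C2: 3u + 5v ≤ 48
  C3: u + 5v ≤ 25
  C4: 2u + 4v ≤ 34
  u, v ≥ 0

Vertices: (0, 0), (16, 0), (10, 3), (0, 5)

Evaluate the objective at each vertex of the feasible region:
  z(0, 0) = 0
  z(16, 0) = 64
  z(10, 3) = 91  ←
  z(0, 5) = 85
The maximum is at u = 10, v = 3.

(10, 3)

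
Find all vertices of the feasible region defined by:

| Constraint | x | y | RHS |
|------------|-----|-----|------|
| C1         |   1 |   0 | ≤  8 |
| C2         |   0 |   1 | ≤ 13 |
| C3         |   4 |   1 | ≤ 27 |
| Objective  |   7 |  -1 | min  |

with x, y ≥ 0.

(0, 0), (6.75, 0), (3.5, 13), (0, 13)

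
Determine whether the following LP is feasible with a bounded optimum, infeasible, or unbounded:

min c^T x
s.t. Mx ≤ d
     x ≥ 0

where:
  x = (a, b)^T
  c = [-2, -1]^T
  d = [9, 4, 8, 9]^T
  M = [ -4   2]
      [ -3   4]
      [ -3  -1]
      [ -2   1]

Unbounded (objective can decrease without bound)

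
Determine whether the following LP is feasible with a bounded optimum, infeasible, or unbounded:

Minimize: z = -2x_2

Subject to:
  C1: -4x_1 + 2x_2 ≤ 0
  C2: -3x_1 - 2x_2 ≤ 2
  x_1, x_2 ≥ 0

Unbounded (objective can decrease without bound)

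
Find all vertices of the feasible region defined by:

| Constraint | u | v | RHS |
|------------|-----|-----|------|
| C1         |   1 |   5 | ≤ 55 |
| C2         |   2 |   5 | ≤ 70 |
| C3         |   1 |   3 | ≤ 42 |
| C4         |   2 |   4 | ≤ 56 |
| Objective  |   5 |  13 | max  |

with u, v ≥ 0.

(0, 0), (28, 0), (10, 9), (0, 11)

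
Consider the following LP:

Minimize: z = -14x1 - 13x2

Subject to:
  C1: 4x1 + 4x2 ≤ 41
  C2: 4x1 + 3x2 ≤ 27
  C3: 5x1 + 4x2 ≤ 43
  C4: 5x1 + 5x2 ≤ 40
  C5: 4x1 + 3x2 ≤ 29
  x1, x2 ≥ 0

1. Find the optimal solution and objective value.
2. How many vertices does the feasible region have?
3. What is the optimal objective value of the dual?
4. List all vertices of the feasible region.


1. x1 = 3, x2 = 5, z = -107
2. 4
3. -107
4. (0, 0), (6.75, 0), (3, 5), (0, 8)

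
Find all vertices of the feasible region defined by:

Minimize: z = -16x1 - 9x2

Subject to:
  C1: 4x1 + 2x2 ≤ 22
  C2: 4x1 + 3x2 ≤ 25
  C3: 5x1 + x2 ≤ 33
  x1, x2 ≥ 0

(0, 0), (5.5, 0), (4, 3), (0, 8.333)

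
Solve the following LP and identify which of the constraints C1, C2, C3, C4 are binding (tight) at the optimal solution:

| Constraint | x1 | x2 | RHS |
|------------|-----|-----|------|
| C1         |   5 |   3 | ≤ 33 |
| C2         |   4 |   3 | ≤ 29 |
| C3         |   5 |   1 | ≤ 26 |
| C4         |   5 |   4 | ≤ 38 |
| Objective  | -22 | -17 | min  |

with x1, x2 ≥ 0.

At x1 = 2, x2 = 7, compute slack b - a·x for each constraint:
  C1: 33 − 31 = 2  (slack)
  C2: 29 − 29 = 0  (binding)
  C3: 26 − 17 = 9  (slack)
  C4: 38 − 38 = 0  (binding)

Optimal: x1 = 2, x2 = 7
Binding: C2, C4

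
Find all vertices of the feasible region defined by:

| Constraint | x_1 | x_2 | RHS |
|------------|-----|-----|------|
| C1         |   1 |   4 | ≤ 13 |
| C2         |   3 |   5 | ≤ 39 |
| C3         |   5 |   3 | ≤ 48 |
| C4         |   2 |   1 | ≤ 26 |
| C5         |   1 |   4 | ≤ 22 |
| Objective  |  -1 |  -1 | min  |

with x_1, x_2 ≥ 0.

(0, 0), (9.6, 0), (9, 1), (0, 3.25)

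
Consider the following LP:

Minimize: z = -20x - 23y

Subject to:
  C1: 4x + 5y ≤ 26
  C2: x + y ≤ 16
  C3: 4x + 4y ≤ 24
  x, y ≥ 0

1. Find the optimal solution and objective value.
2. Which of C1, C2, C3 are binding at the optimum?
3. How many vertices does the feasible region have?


1. x = 4, y = 2, z = -126
2. C1, C3
3. 4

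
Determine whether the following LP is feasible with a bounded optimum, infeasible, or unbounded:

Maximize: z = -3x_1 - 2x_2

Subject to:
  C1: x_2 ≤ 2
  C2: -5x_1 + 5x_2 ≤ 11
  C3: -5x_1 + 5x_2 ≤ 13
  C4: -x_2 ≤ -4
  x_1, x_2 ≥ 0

Infeasible (no feasible solution exists)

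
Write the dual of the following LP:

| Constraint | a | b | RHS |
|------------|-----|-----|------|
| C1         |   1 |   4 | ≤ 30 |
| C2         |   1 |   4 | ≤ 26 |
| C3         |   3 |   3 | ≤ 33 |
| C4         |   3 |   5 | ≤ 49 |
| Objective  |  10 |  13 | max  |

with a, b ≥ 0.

Primal max cᵀx s.t. Ax ≤ b, x ≥ 0  →  Dual min bᵀy s.t. Aᵀy ≥ c, y ≥ 0.

Minimize: z = 30y1 + 26y2 + 33y3 + 49y4

Subject to:
  y1 + y2 + 3y3 + 3y4 ≥ 10
  4y1 + 4y2 + 3y3 + 5y4 ≥ 13
  y1, y2, y3, y4 ≥ 0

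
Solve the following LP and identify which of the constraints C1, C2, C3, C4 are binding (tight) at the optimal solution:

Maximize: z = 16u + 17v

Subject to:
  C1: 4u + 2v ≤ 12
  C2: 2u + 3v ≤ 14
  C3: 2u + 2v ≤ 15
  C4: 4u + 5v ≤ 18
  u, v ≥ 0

At u = 2, v = 2, compute slack b - a·x for each constraint:
  C1: 12 − 12 = 0  (binding)
  C2: 14 − 10 = 4  (slack)
  C3: 15 − 8 = 7  (slack)
  C4: 18 − 18 = 0  (binding)

Optimal: u = 2, v = 2
Binding: C1, C4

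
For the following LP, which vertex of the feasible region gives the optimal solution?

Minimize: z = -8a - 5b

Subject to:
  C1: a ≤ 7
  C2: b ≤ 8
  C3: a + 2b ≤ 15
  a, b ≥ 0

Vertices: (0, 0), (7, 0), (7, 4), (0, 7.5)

Evaluate the objective at each vertex of the feasible region:
  z(0, 0) = 0
  z(7, 0) = -56
  z(7, 4) = -76  ←
  z(0, 7.5) = -37.5
The minimum is at a = 7, b = 4.

(7, 4)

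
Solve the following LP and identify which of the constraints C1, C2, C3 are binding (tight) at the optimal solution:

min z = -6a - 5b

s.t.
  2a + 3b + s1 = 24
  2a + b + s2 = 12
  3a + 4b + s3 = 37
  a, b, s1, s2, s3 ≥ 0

At a = 3, b = 6, compute slack b - a·x for each constraint:
  C1: 24 − 24 = 0  (binding)
  C2: 12 − 12 = 0  (binding)
  C3: 37 − 33 = 4  (slack)

Optimal: a = 3, b = 6
Binding: C1, C2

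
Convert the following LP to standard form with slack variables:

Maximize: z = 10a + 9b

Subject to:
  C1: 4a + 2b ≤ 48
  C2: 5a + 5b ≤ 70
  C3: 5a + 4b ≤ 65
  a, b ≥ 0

max z = 10a + 9b

s.t.
  4a + 2b + s1 = 48
  5a + 5b + s2 = 70
  5a + 4b + s3 = 65
  a, b, s1, s2, s3 ≥ 0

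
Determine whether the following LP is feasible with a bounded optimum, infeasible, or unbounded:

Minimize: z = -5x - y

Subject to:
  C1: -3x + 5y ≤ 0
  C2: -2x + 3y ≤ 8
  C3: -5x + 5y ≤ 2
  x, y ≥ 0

Unbounded (objective can decrease without bound)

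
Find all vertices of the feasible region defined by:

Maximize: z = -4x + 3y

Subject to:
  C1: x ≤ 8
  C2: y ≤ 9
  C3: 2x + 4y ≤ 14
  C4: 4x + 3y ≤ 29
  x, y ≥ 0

(0, 0), (7, 0), (0, 3.5)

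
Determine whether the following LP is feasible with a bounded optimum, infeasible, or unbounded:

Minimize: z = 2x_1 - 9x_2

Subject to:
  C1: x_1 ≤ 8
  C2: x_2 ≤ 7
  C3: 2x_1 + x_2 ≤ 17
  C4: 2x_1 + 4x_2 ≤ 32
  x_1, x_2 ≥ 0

Feasible with a bounded optimal solution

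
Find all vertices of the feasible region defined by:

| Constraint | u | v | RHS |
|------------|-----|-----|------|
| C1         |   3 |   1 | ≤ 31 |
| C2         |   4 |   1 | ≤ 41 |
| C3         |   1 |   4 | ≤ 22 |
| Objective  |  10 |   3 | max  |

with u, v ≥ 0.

(0, 0), (10.25, 0), (10, 1), (9.273, 3.182), (0, 5.5)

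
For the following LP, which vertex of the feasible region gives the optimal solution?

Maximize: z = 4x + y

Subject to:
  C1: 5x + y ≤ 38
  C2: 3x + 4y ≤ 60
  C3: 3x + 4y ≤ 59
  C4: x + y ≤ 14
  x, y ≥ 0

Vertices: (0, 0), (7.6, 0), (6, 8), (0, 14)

Evaluate the objective at each vertex of the feasible region:
  z(0, 0) = 0
  z(7.6, 0) = 30.4
  z(6, 8) = 32  ←
  z(0, 14) = 14
The maximum is at x = 6, y = 8.

(6, 8)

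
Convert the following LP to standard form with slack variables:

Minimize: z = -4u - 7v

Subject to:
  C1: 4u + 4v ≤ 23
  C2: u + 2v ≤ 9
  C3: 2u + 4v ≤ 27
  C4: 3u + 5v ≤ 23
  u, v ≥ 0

min z = -4u - 7v

s.t.
  4u + 4v + s1 = 23
  u + 2v + s2 = 9
  2u + 4v + s3 = 27
  3u + 5v + s4 = 23
  u, v, s1, s2, s3, s4 ≥ 0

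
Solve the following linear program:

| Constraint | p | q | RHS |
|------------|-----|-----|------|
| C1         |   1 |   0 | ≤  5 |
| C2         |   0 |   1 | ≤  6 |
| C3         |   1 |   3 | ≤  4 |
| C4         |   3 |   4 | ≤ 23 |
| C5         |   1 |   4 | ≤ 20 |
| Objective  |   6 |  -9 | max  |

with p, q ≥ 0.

Evaluate the objective at each vertex of the feasible region:
  z(0, 0) = 0
  z(4, 0) = 24  ←
  z(0, 1.333) = -12
The maximum is at p = 4, q = 0.

p = 4, q = 0, z = 24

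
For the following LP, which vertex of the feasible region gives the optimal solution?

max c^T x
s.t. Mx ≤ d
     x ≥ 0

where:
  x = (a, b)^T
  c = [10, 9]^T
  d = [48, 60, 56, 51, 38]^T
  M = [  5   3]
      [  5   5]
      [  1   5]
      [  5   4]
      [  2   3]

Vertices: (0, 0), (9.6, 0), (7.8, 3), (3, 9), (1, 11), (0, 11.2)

Evaluate the objective at each vertex of the feasible region:
  z(0, 0) = 0
  z(9.6, 0) = 96
  z(7.8, 3) = 105
  z(3, 9) = 111  ←
  z(1, 11) = 109
  z(0, 11.2) = 100.8
The maximum is at a = 3, b = 9.

(3, 9)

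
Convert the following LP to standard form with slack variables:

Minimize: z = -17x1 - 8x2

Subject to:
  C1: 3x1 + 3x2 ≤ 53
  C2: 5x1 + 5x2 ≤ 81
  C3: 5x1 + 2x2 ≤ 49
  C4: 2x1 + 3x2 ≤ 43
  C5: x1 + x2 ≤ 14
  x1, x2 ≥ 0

min z = -17x1 - 8x2

s.t.
  3x1 + 3x2 + s1 = 53
  5x1 + 5x2 + s2 = 81
  5x1 + 2x2 + s3 = 49
  2x1 + 3x2 + s4 = 43
  x1 + x2 + s5 = 14
  x1, x2, s1, s2, s3, s4, s5 ≥ 0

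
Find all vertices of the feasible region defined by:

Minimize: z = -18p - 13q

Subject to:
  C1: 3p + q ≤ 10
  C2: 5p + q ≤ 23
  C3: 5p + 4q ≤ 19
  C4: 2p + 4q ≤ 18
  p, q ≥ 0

(0, 0), (3.333, 0), (3, 1), (0.3333, 4.333), (0, 4.5)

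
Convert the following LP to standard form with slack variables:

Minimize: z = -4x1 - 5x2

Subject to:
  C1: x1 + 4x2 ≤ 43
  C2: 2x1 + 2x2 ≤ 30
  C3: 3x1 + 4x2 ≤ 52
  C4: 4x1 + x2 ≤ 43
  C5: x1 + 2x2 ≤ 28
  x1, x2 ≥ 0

min z = -4x1 - 5x2

s.t.
  x1 + 4x2 + s1 = 43
  2x1 + 2x2 + s2 = 30
  3x1 + 4x2 + s3 = 52
  4x1 + x2 + s4 = 43
  x1 + 2x2 + s5 = 28
  x1, x2, s1, s2, s3, s4, s5 ≥ 0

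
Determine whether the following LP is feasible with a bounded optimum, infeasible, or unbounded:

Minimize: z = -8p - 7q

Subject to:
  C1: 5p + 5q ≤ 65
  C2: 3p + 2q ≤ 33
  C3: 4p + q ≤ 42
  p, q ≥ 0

Feasible with a bounded optimal solution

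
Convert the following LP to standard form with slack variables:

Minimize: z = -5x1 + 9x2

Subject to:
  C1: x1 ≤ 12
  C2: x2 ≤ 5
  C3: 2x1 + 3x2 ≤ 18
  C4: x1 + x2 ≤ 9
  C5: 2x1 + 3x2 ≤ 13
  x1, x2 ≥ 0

min z = -5x1 + 9x2

s.t.
  x1 + s1 = 12
  x2 + s2 = 5
  2x1 + 3x2 + s3 = 18
  x1 + x2 + s4 = 9
  2x1 + 3x2 + s5 = 13
  x1, x2, s1, s2, s3, s4, s5 ≥ 0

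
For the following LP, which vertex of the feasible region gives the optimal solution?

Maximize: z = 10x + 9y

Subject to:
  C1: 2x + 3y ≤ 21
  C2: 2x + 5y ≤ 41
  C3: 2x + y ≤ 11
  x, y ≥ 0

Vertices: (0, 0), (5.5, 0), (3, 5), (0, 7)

Evaluate the objective at each vertex of the feasible region:
  z(0, 0) = 0
  z(5.5, 0) = 55
  z(3, 5) = 75  ←
  z(0, 7) = 63
The maximum is at x = 3, y = 5.

(3, 5)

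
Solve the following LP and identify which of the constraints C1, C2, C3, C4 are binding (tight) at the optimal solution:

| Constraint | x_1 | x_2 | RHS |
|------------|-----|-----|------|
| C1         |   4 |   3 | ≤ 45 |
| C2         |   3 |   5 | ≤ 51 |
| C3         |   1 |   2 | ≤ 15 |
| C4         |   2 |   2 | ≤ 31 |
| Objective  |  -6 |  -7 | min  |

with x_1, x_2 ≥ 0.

At x_1 = 9, x_2 = 3, compute slack b - a·x for each constraint:
  C1: 45 − 45 = 0  (binding)
  C2: 51 − 42 = 9  (slack)
  C3: 15 − 15 = 0  (binding)
  C4: 31 − 24 = 7  (slack)

Optimal: x_1 = 9, x_2 = 3
Binding: C1, C3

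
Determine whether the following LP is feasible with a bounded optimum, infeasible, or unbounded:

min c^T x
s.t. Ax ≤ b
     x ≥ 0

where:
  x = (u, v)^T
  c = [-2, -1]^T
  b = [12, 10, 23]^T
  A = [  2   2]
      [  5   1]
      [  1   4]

Feasible with a bounded optimal solution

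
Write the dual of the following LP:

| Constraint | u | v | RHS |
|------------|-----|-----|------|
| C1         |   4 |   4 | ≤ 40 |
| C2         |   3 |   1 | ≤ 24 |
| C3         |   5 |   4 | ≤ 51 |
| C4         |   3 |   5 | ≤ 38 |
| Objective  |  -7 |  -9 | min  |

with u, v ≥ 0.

Primal min cᵀx s.t. Ax ≤ b, x ≥ 0  →  Dual max −bᵀy s.t. Aᵀy ≥ −c, y ≥ 0.

Maximize: z = -40y1 - 24y2 - 51y3 - 38y4

Subject to:
  4y1 + 3y2 + 5y3 + 3y4 ≥ 7
  4y1 + y2 + 4y3 + 5y4 ≥ 9
  y1, y2, y3, y4 ≥ 0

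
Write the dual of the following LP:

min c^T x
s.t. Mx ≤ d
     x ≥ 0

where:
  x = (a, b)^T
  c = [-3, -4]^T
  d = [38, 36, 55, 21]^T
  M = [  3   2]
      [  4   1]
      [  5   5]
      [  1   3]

Primal min cᵀx s.t. Ax ≤ b, x ≥ 0  →  Dual max −bᵀy s.t. Aᵀy ≥ −c, y ≥ 0.

Maximize: z = -38y1 - 36y2 - 55y3 - 21y4

Subject to:
  3y1 + 4y2 + 5y3 + y4 ≥ 3
  2y1 + y2 + 5y3 + 3y4 ≥ 4
  y1, y2, y3, y4 ≥ 0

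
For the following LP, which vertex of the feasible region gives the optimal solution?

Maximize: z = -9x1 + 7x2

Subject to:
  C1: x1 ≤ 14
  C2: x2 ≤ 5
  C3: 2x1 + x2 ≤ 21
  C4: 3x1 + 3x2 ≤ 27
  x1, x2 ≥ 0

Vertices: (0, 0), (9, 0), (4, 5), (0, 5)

Evaluate the objective at each vertex of the feasible region:
  z(0, 0) = 0
  z(9, 0) = -81
  z(4, 5) = -1
  z(0, 5) = 35  ←
The maximum is at x1 = 0, x2 = 5.

(0, 5)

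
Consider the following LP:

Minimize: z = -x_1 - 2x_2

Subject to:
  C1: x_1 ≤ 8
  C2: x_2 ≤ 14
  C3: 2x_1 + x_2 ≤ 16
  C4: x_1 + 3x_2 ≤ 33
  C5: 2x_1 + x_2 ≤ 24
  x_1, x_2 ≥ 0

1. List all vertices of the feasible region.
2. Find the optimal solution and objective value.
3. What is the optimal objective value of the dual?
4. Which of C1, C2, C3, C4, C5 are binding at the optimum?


1. (0, 0), (8, 0), (3, 10), (0, 11)
2. x_1 = 3, x_2 = 10, z = -23
3. -23
4. C3, C4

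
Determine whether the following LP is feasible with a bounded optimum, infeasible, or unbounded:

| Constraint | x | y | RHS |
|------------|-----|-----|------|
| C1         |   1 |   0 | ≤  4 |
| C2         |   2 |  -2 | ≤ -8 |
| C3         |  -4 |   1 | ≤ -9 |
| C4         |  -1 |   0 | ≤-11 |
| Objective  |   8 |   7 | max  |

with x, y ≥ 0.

Infeasible (no feasible solution exists)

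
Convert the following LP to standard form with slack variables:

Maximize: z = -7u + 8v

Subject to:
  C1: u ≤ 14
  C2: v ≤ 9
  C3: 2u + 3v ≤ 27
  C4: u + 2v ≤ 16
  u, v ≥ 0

max z = -7u + 8v

s.t.
  u + s1 = 14
  v + s2 = 9
  2u + 3v + s3 = 27
  u + 2v + s4 = 16
  u, v, s1, s2, s3, s4 ≥ 0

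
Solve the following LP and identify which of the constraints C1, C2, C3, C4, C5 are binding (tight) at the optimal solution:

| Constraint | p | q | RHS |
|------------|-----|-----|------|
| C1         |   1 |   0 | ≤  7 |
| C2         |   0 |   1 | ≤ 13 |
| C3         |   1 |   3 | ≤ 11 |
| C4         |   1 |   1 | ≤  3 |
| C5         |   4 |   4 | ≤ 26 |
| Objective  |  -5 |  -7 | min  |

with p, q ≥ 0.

At p = 0, q = 3, compute slack b - a·x for each constraint:
  C1: 7 − 0 = 7  (slack)
  C2: 13 − 3 = 10  (slack)
  C3: 11 − 9 = 2  (slack)
  C4: 3 − 3 = 0  (binding)
  C5: 26 − 12 = 14  (slack)

Optimal: p = 0, q = 3
Binding: C4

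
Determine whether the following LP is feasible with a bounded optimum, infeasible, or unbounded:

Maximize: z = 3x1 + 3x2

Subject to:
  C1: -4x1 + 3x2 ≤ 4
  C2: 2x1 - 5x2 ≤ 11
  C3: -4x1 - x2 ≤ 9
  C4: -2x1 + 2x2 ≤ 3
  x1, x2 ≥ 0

Unbounded (objective can increase without bound)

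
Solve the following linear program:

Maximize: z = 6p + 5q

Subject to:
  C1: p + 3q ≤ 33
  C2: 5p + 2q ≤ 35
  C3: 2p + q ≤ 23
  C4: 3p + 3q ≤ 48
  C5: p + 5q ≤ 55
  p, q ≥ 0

Evaluate the objective at each vertex of the feasible region:
  z(0, 0) = 0
  z(7, 0) = 42
  z(3, 10) = 68  ←
  z(0, 11) = 55
The maximum is at p = 3, q = 10.

p = 3, q = 10, z = 68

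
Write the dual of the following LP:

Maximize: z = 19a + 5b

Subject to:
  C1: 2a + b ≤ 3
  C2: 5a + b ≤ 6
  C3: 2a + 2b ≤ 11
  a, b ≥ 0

Primal max cᵀx s.t. Ax ≤ b, x ≥ 0  →  Dual min bᵀy s.t. Aᵀy ≥ c, y ≥ 0.

Minimize: z = 3y1 + 6y2 + 11y3

Subject to:
  2y1 + 5y2 + 2y3 ≥ 19
  y1 + y2 + 2y3 ≥ 5
  y1, y2, y3 ≥ 0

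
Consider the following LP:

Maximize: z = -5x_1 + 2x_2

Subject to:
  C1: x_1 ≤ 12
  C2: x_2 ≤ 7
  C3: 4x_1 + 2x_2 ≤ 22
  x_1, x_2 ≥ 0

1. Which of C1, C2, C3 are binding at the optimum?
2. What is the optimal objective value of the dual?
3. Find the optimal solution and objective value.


1. C2
2. 14
3. x_1 = 0, x_2 = 7, z = 14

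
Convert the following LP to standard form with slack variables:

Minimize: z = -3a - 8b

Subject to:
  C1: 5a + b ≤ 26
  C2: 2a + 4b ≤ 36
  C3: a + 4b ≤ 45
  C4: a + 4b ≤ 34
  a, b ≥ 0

min z = -3a - 8b

s.t.
  5a + b + s1 = 26
  2a + 4b + s2 = 36
  a + 4b + s3 = 45
  a + 4b + s4 = 34
  a, b, s1, s2, s3, s4 ≥ 0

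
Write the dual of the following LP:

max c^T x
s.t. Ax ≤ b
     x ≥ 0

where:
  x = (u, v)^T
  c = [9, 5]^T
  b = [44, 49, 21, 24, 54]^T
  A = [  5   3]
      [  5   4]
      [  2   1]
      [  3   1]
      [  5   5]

Primal max cᵀx s.t. Ax ≤ b, x ≥ 0  →  Dual min bᵀy s.t. Aᵀy ≥ c, y ≥ 0.

Minimize: z = 44y1 + 49y2 + 21y3 + 24y4 + 54y5

Subject to:
  5y1 + 5y2 + 2y3 + 3y4 + 5y5 ≥ 9
  3y1 + 4y2 + y3 + y4 + 5y5 ≥ 5
  y1, y2, y3, y4, y5 ≥ 0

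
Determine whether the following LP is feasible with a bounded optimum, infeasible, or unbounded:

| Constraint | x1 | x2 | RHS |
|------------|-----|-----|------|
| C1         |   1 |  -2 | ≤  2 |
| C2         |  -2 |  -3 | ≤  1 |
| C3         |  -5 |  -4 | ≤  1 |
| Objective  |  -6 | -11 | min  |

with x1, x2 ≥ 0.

Unbounded (objective can decrease without bound)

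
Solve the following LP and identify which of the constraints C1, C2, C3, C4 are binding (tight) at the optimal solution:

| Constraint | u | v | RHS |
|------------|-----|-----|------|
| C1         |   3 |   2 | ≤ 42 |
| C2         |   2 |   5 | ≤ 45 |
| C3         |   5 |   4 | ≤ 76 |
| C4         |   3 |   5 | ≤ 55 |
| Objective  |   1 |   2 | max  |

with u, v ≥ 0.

At u = 10, v = 5, compute slack b - a·x for each constraint:
  C1: 42 − 40 = 2  (slack)
  C2: 45 − 45 = 0  (binding)
  C3: 76 − 70 = 6  (slack)
  C4: 55 − 55 = 0  (binding)

Optimal: u = 10, v = 5
Binding: C2, C4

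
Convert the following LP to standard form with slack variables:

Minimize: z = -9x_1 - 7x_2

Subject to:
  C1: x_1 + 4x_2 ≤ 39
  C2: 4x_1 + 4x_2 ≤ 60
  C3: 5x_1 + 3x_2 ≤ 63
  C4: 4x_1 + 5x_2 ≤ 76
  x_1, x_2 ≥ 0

min z = -9x_1 - 7x_2

s.t.
  x_1 + 4x_2 + s1 = 39
  4x_1 + 4x_2 + s2 = 60
  5x_1 + 3x_2 + s3 = 63
  4x_1 + 5x_2 + s4 = 76
  x_1, x_2, s1, s2, s3, s4 ≥ 0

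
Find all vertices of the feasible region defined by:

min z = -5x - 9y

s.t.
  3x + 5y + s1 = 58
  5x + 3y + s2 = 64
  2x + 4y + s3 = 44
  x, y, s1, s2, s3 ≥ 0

(0, 0), (12.8, 0), (9.125, 6.125), (6, 8), (0, 11)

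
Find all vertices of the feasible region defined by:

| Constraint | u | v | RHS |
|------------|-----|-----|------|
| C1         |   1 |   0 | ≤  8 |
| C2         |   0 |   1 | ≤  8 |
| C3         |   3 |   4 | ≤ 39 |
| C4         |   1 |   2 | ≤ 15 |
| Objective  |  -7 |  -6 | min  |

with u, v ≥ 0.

(0, 0), (8, 0), (8, 3.5), (0, 7.5)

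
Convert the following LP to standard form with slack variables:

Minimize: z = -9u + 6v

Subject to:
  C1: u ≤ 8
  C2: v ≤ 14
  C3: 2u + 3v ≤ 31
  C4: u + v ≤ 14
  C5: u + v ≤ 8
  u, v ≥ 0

min z = -9u + 6v

s.t.
  u + s1 = 8
  v + s2 = 14
  2u + 3v + s3 = 31
  u + v + s4 = 14
  u + v + s5 = 8
  u, v, s1, s2, s3, s4, s5 ≥ 0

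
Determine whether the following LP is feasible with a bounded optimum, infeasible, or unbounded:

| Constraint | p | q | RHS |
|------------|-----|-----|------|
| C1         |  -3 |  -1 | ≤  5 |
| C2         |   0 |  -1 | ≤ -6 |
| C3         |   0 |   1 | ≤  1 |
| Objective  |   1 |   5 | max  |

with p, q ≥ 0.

Infeasible (no feasible solution exists)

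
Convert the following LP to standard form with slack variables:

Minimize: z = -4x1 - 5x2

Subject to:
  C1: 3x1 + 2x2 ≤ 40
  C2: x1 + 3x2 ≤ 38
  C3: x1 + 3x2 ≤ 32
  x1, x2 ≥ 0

min z = -4x1 - 5x2

s.t.
  3x1 + 2x2 + s1 = 40
  x1 + 3x2 + s2 = 38
  x1 + 3x2 + s3 = 32
  x1, x2, s1, s2, s3 ≥ 0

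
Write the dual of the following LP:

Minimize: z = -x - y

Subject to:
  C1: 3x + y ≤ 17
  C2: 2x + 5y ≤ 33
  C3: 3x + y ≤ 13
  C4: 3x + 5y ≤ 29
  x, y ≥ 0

Primal min cᵀx s.t. Ax ≤ b, x ≥ 0  →  Dual max −bᵀy s.t. Aᵀy ≥ −c, y ≥ 0.

Maximize: z = -17y1 - 33y2 - 13y3 - 29y4

Subject to:
  3y1 + 2y2 + 3y3 + 3y4 ≥ 1
  y1 + 5y2 + y3 + 5y4 ≥ 1
  y1, y2, y3, y4 ≥ 0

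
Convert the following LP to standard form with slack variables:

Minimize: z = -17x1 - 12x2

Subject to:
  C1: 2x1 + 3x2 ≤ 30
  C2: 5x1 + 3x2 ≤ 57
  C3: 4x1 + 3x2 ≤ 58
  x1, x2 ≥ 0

min z = -17x1 - 12x2

s.t.
  2x1 + 3x2 + s1 = 30
  5x1 + 3x2 + s2 = 57
  4x1 + 3x2 + s3 = 58
  x1, x2, s1, s2, s3 ≥ 0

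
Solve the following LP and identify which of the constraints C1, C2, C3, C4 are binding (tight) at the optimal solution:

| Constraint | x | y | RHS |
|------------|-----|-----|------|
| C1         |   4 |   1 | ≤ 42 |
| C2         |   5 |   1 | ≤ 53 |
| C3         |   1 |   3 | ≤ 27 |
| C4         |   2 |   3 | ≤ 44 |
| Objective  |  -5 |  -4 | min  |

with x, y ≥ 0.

At x = 9, y = 6, compute slack b - a·x for each constraint:
  C1: 42 − 42 = 0  (binding)
  C2: 53 − 51 = 2  (slack)
  C3: 27 − 27 = 0  (binding)
  C4: 44 − 36 = 8  (slack)

Optimal: x = 9, y = 6
Binding: C1, C3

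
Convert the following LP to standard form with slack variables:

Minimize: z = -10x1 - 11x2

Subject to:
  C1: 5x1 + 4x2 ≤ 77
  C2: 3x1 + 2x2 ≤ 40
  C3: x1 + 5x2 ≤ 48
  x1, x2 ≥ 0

min z = -10x1 - 11x2

s.t.
  5x1 + 4x2 + s1 = 77
  3x1 + 2x2 + s2 = 40
  x1 + 5x2 + s3 = 48
  x1, x2, s1, s2, s3 ≥ 0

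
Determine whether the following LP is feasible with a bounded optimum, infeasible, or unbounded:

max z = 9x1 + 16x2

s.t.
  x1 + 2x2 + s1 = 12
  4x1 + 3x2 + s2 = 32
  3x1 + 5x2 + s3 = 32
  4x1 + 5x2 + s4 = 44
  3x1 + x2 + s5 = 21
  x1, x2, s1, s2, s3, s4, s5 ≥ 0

Feasible with a bounded optimal solution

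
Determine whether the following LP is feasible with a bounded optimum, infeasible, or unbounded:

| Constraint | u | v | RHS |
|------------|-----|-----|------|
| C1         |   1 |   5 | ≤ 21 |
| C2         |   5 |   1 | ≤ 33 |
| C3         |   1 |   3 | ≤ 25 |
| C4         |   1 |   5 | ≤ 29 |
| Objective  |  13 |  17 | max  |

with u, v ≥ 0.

Feasible with a bounded optimal solution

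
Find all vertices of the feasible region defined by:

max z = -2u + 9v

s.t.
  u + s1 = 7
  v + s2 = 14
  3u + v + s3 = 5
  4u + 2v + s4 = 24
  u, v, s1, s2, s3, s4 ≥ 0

(0, 0), (1.667, 0), (0, 5)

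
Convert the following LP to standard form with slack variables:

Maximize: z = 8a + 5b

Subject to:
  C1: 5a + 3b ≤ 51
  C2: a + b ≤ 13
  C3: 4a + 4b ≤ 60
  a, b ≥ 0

max z = 8a + 5b

s.t.
  5a + 3b + s1 = 51
  a + b + s2 = 13
  4a + 4b + s3 = 60
  a, b, s1, s2, s3 ≥ 0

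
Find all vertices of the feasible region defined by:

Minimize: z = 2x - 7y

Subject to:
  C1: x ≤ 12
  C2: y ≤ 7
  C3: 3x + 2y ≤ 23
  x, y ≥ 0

(0, 0), (7.667, 0), (3, 7), (0, 7)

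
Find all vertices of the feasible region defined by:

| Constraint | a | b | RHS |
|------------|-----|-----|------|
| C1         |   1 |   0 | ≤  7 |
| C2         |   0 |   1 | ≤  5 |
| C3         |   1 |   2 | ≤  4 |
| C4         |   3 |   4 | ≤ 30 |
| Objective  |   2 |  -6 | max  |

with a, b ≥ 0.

(0, 0), (4, 0), (0, 2)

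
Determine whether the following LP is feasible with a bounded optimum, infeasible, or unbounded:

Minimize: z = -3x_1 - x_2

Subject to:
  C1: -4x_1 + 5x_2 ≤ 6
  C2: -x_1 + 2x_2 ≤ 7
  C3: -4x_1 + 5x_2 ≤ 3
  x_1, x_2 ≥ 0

Unbounded (objective can decrease without bound)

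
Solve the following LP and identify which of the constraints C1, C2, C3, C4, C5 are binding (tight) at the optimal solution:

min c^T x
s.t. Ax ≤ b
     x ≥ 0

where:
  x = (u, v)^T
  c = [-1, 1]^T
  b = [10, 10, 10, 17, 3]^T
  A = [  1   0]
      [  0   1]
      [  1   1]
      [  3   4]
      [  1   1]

At u = 3, v = 0, compute slack b - a·x for each constraint:
  C1: 10 − 3 = 7  (slack)
  C2: 10 − 0 = 10  (slack)
  C3: 10 − 3 = 7  (slack)
  C4: 17 − 9 = 8  (slack)
  C5: 3 − 3 = 0  (binding)

Optimal: u = 3, v = 0
Binding: C5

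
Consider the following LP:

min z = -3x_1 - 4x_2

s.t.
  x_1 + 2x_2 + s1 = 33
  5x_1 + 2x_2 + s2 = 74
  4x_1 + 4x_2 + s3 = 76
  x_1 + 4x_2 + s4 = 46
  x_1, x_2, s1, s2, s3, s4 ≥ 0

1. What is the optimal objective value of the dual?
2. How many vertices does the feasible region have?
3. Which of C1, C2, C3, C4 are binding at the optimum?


1. -66
2. 5
3. C3, C4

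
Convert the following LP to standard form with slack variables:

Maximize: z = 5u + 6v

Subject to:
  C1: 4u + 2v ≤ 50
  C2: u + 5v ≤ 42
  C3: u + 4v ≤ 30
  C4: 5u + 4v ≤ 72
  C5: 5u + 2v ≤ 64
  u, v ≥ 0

max z = 5u + 6v

s.t.
  4u + 2v + s1 = 50
  u + 5v + s2 = 42
  u + 4v + s3 = 30
  5u + 4v + s4 = 72
  5u + 2v + s5 = 64
  u, v, s1, s2, s3, s4, s5 ≥ 0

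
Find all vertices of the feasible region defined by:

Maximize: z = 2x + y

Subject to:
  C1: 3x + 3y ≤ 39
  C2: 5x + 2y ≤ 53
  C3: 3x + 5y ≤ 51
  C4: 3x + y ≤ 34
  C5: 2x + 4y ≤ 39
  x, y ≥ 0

(0, 0), (10.6, 0), (9, 4), (7, 6), (4.5, 7.5), (0, 9.75)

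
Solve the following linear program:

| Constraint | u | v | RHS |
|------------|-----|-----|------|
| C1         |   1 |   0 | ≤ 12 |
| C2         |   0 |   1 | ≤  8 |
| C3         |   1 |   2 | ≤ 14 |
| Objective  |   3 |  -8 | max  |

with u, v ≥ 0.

Evaluate the objective at each vertex of the feasible region:
  z(0, 0) = 0
  z(12, 0) = 36  ←
  z(12, 1) = 28
  z(0, 7) = -56
The maximum is at u = 12, v = 0.

u = 12, v = 0, z = 36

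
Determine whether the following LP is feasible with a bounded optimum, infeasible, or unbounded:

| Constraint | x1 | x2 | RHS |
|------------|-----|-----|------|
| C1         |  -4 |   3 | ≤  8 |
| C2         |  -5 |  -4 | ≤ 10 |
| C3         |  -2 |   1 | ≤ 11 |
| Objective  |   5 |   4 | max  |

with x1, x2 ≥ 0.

Unbounded (objective can increase without bound)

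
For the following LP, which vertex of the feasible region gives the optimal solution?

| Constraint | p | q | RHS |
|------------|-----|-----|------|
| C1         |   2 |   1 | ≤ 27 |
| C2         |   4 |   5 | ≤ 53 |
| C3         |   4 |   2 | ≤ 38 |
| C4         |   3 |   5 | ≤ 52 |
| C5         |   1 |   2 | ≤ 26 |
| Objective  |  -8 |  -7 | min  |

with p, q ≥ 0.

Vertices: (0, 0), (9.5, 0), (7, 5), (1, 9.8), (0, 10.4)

Evaluate the objective at each vertex of the feasible region:
  z(0, 0) = 0
  z(9.5, 0) = -76
  z(7, 5) = -91  ←
  z(1, 9.8) = -76.6
  z(0, 10.4) = -72.8
The minimum is at p = 7, q = 5.

(7, 5)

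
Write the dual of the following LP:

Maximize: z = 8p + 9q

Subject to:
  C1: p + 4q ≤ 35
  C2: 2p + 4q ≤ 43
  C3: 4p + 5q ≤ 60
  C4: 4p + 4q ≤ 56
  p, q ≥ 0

Primal max cᵀx s.t. Ax ≤ b, x ≥ 0  →  Dual min bᵀy s.t. Aᵀy ≥ c, y ≥ 0.

Minimize: z = 35y1 + 43y2 + 60y3 + 56y4

Subject to:
  y1 + 2y2 + 4y3 + 4y4 ≥ 8
  4y1 + 4y2 + 5y3 + 4y4 ≥ 9
  y1, y2, y3, y4 ≥ 0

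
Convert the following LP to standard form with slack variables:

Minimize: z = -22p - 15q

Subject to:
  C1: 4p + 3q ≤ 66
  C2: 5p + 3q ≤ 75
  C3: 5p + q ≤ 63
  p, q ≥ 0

min z = -22p - 15q

s.t.
  4p + 3q + s1 = 66
  5p + 3q + s2 = 75
  5p + q + s3 = 63
  p, q, s1, s2, s3 ≥ 0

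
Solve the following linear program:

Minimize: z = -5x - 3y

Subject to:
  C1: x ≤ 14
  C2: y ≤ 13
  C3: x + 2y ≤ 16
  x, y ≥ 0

Evaluate the objective at each vertex of the feasible region:
  z(0, 0) = 0
  z(14, 0) = -70
  z(14, 1) = -73  ←
  z(0, 8) = -24
The minimum is at x = 14, y = 1.

x = 14, y = 1, z = -73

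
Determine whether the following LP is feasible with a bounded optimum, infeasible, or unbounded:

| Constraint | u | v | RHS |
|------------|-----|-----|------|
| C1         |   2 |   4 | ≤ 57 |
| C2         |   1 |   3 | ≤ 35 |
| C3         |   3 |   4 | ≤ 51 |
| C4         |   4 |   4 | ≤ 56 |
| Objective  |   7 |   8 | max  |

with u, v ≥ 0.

Feasible with a bounded optimal solution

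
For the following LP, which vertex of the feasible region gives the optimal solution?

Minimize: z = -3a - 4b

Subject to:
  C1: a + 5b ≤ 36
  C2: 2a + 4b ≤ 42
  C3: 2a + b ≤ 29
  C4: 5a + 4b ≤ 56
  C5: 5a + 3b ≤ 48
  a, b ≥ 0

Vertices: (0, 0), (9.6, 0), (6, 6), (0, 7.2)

Evaluate the objective at each vertex of the feasible region:
  z(0, 0) = 0
  z(9.6, 0) = -28.8
  z(6, 6) = -42  ←
  z(0, 7.2) = -28.8
The minimum is at a = 6, b = 6.

(6, 6)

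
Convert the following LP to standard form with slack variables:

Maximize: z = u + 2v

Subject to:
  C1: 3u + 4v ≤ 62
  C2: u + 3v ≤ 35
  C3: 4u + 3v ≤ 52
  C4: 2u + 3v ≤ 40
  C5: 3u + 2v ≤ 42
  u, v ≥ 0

max z = u + 2v

s.t.
  3u + 4v + s1 = 62
  u + 3v + s2 = 35
  4u + 3v + s3 = 52
  2u + 3v + s4 = 40
  3u + 2v + s5 = 42
  u, v, s1, s2, s3, s4, s5 ≥ 0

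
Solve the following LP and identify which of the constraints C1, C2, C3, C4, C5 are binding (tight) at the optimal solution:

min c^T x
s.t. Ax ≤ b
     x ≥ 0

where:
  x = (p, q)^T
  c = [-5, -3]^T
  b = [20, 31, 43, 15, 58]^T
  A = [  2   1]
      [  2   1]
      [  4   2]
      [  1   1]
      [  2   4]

At p = 5, q = 10, compute slack b - a·x for each constraint:
  C1: 20 − 20 = 0  (binding)
  C2: 31 − 20 = 11  (slack)
  C3: 43 − 40 = 3  (slack)
  C4: 15 − 15 = 0  (binding)
  C5: 58 − 50 = 8  (slack)

Optimal: p = 5, q = 10
Binding: C1, C4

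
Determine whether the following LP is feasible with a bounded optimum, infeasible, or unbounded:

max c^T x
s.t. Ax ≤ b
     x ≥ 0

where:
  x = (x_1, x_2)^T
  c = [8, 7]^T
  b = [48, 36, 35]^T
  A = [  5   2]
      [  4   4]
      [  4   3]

Feasible with a bounded optimal solution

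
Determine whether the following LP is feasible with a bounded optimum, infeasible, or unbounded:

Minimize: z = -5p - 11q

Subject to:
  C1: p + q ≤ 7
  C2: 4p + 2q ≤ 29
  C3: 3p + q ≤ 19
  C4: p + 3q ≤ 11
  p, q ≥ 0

Feasible with a bounded optimal solution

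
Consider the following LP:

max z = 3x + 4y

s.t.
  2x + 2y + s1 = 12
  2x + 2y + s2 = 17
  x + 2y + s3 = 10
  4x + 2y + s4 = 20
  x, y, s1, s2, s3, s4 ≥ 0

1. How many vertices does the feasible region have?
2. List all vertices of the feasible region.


1. 5
2. (0, 0), (5, 0), (4, 2), (2, 4), (0, 5)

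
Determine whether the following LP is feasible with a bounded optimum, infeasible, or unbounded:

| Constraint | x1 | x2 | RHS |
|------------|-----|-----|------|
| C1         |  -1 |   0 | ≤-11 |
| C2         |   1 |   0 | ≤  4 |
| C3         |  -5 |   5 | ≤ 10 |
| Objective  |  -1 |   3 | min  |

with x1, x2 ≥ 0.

Infeasible (no feasible solution exists)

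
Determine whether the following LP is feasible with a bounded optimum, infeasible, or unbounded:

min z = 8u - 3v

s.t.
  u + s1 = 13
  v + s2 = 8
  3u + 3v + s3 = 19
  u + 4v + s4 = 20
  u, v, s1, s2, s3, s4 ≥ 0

Feasible with a bounded optimal solution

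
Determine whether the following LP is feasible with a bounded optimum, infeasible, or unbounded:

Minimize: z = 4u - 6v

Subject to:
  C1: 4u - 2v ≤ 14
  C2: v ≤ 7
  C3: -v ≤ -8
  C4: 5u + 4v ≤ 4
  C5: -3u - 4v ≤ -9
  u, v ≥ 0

Infeasible (no feasible solution exists)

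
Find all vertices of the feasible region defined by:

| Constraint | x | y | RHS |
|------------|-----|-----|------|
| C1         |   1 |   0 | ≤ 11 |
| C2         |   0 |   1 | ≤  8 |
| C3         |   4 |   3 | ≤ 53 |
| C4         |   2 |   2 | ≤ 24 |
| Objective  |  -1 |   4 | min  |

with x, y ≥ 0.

(0, 0), (11, 0), (11, 1), (4, 8), (0, 8)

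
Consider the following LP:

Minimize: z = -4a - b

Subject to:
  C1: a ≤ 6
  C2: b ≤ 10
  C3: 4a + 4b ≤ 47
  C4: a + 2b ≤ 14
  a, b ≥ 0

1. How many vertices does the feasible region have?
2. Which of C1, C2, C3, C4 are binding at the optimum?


1. 4
2. C1, C4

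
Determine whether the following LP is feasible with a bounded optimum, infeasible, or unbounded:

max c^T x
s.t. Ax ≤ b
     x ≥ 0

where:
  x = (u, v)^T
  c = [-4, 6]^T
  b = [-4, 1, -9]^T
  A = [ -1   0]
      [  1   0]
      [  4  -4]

Infeasible (no feasible solution exists)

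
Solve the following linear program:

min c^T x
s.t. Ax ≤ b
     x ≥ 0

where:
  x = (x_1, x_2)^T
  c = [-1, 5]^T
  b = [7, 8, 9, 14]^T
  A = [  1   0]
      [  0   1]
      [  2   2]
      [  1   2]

Evaluate the objective at each vertex of the feasible region:
  z(0, 0) = 0
  z(4.5, 0) = -4.5  ←
  z(0, 4.5) = 22.5
The minimum is at x_1 = 4.5, x_2 = 0.

x_1 = 4.5, x_2 = 0, z = -4.5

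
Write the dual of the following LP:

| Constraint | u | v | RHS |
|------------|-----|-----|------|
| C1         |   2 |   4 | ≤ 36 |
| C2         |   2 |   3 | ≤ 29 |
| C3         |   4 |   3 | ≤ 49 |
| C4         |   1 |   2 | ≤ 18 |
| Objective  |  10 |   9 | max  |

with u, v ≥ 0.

Primal max cᵀx s.t. Ax ≤ b, x ≥ 0  →  Dual min bᵀy s.t. Aᵀy ≥ c, y ≥ 0.

Minimize: z = 36y1 + 29y2 + 49y3 + 18y4

Subject to:
  2y1 + 2y2 + 4y3 + y4 ≥ 10
  4y1 + 3y2 + 3y3 + 2y4 ≥ 9
  y1, y2, y3, y4 ≥ 0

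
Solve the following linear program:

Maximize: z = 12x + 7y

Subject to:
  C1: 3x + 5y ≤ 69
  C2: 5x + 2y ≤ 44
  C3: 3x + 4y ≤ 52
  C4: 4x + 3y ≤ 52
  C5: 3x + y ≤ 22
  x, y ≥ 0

Evaluate the objective at each vertex of the feasible region:
  z(0, 0) = 0
  z(7.333, 0) = 88
  z(4, 10) = 118  ←
  z(0, 13) = 91
The maximum is at x = 4, y = 10.

x = 4, y = 10, z = 118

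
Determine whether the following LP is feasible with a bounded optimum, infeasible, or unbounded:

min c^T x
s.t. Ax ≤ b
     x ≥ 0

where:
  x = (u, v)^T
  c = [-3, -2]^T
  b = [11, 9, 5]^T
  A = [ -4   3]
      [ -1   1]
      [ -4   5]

Unbounded (objective can decrease without bound)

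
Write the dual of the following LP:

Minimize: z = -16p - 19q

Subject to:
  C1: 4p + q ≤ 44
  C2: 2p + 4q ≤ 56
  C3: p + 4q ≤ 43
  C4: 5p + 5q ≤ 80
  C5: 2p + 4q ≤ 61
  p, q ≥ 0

Primal min cᵀx s.t. Ax ≤ b, x ≥ 0  →  Dual max −bᵀy s.t. Aᵀy ≥ −c, y ≥ 0.

Maximize: z = -44y1 - 56y2 - 43y3 - 80y4 - 61y5

Subject to:
  4y1 + 2y2 + y3 + 5y4 + 2y5 ≥ 16
  y1 + 4y2 + 4y3 + 5y4 + 4y5 ≥ 19
  y1, y2, y3, y4, y5 ≥ 0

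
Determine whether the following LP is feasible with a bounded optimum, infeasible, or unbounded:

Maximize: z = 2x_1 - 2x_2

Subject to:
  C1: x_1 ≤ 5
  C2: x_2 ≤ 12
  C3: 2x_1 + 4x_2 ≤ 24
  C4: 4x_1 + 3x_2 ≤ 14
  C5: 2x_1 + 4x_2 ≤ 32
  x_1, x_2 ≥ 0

Feasible with a bounded optimal solution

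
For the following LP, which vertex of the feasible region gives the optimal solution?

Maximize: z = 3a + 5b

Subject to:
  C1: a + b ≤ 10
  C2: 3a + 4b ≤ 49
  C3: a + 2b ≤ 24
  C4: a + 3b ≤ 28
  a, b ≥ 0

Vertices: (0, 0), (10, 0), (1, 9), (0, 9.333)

Evaluate the objective at each vertex of the feasible region:
  z(0, 0) = 0
  z(10, 0) = 30
  z(1, 9) = 48  ←
  z(0, 9.333) = 46.67
The maximum is at a = 1, b = 9.

(1, 9)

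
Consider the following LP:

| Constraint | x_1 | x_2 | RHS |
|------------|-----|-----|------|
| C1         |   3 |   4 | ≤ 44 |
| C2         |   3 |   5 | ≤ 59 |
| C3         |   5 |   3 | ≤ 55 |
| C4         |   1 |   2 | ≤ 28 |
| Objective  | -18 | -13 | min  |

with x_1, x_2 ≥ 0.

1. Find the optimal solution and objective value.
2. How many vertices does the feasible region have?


1. x_1 = 8, x_2 = 5, z = -209
2. 4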